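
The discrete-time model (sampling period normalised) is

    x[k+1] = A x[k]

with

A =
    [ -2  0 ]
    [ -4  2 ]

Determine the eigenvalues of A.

-2, 2

det(zI - A) = z^2 - (tr A)z + det A, with tr A = (-2) + 2 = 0 and det A = (-2)·2 - 0·(-4) = -4 - 0 = -4.
So p(z) = det(zI - A) = z^2 - 4.
Factor z^2 - 4: two numbers with sum 0 and product -4 are 2 and -2, so z^2 - 4 = (z - 2)(z + 2).
Hence p(z) = (z - 2) (z + 2), with roots -2, 2.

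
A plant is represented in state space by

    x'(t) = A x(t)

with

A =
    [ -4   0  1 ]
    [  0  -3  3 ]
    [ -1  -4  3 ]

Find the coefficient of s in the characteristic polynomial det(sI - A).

Expand det(sI - A) for the 3×3 matrix.
p(s) = s^3 + 4s^2 + 4s + 15.
(Check: constant term = det(-A) = (-1)^3 det A = 15; coefficient of s^2 = -tr A = 4.)
The coefficient of s is 4.

4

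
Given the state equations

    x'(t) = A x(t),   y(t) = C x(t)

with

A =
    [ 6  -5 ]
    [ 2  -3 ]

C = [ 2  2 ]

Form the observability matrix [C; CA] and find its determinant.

-64

CA = [[16, -16]]
Observability matrix O = [C; CA] = [[2, 2], [16, -16]]
det(O) = 2·(-16) - 2·16 = -32 - 32 = -64
Since det(O) ≠ 0, rank(O) = 2 and the system is completely observable.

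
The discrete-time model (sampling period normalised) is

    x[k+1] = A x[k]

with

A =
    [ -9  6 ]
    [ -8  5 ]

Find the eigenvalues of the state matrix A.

det(zI - A) = z^2 - (tr A)z + det A, with tr A = (-9) + 5 = -4 and det A = (-9)·5 - 6·(-8) = -45 - (-48) = 3.
So p(z) = det(zI - A) = z^2 + 4z + 3.
Factor z^2 + 4z + 3: two numbers with sum -4 and product 3 are -1 and -3, so z^2 + 4z + 3 = (z + 1)(z + 3).
Hence p(z) = (z + 1) (z + 3), with roots -3, -1.

-3, -1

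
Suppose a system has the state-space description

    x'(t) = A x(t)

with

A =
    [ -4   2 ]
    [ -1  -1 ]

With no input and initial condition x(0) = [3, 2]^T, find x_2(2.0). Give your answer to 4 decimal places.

0.0208

det(sI - A) = s^2 - (tr A)s + det A, with tr A = (-4) + (-1) = -5 and det A = (-4)·(-1) - 2·(-1) = 4 - (-2) = 6.
So p(s) = det(sI - A) = s^2 + 5s + 6.
Factor s^2 + 5s + 6: two numbers with sum -5 and product 6 are -2 and -3, so s^2 + 5s + 6 = (s + 2)(s + 3).
Hence p(s) = (s + 2) (s + 3), with roots -3, -2.
The eigenvalues -3, -2 are distinct and real, so A is diagonalisable and x(t) = e^{At} x(0) = V diag(e^{λ_i t}) V^{-1} x(0), where the columns of V are the eigenvectors.
λ = -3: A - (-3)I = [[-1, 2], [-1, 2]]. Row 1 gives (-1)·v1 + 2·v2 = 0, so take v_1 = [2, 1]^T.
λ = -2: A - (-2)I = [[-2, 2], [-1, 1]]. Row 1 gives (-2)·v1 + 2·v2 = 0, so take v_2 = [-1, -1]^T.
V = [v_1 v_2] = [[2, -1], [1, -1]] has det V = -1, so V^{-1} = adj(V)/det V = [[1, -1], [1, -2]].
Modal coordinates z(0) = V^{-1} x(0): 1·3 + (-1)·2 = 1; 1·3 + (-2)·2 = -1; so z(0) = [1, -1]^T.
x_2(t) = Σ_i (v_i)_2 · z_i(0) · e^{λ_i t} (row 2 of V times the modal terms).
x_2(2.0) = 1·1·e^{-3·2.0} + (-1)·(-1)·e^{-2·2.0} = 1·0.002479 + 1·0.018316 = 0.0208.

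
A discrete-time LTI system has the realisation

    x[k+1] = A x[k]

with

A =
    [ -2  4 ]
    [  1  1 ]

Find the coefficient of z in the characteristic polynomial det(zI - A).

For a 2×2 matrix, det(zI - A) = z^2 - (tr A)z + det A.
tr A = -1, det A = -6.
So p(z) = z^2 + z - 6.
The coefficient of z is 1.

1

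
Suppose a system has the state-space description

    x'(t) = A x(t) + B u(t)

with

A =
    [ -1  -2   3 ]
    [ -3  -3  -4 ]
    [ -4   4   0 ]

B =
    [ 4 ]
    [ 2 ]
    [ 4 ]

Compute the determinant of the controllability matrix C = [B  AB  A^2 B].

AB = [[4], [-34], [-8]]
A^2B = [[40], [122], [-152]]
Controllability matrix C = [B  AB  A^2B] = [[4, 4, 40], [2, -34, 122], [4, -8, -152]]
Expanding along the first row, det(C) = 4·((-34)·(-152) - 122·(-8)) - 4·(2·(-152) - 122·4) + 40·(2·(-8) - (-34)·4) = 4·6144 - 4·(-792) + 40·120 = 32544
Since det(C) ≠ 0, rank(C) = 3 and the system is completely controllable.

32544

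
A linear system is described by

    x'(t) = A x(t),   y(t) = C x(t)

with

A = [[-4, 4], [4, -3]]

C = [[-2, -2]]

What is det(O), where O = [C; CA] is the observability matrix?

4

CA = [[0, -2]]
Observability matrix O = [C; CA] = [[-2, -2], [0, -2]]
det(O) = (-2)·(-2) - (-2)·0 = 4 - 0 = 4
Since det(O) ≠ 0, rank(O) = 2 and the system is completely observable.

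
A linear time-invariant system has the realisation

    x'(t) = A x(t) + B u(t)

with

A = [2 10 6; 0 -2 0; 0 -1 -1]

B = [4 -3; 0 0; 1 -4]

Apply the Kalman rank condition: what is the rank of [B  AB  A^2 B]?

2

AB = [[14, -30], [0, 0], [-1, 4]]
A^2B = [[22, -36], [0, 0], [1, -4]]
Controllability matrix C = [B  AB  A^2B] = [[4, -3, 14, -30, 22, -36], [0, 0, 0, 0, 0, 0], [1, -4, -1, 4, 1, -4]]
Row 2 of C is identically zero, so rank(C) ≤ 2.
The 2×2 minor from rows 1, 3, columns 1, 2 is 4·(-4) - (-3)·1 = -16 - (-3) = -13 ≠ 0, so rank(C) = 2.
rank(C) = 2 < n = 3, so the pair (A, B) is not completely controllable.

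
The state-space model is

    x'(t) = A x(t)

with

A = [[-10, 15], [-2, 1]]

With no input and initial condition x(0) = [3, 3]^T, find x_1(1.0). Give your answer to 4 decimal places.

det(sI - A) = s^2 - (tr A)s + det A, with tr A = (-10) + 1 = -9 and det A = (-10)·1 - 15·(-2) = -10 - (-30) = 20.
So p(s) = det(sI - A) = s^2 + 9s + 20.
Factor s^2 + 9s + 20: two numbers with sum -9 and product 20 are -4 and -5, so s^2 + 9s + 20 = (s + 4)(s + 5).
Hence p(s) = (s + 4) (s + 5), with roots -5, -4.
The eigenvalues -5, -4 are distinct and real, so A is diagonalisable and x(t) = e^{At} x(0) = V diag(e^{λ_i t}) V^{-1} x(0), where the columns of V are the eigenvectors.
λ = -5: A - (-5)I = [[-5, 15], [-2, 6]]. Row 1 gives (-5)·v1 + 15·v2 = 0, so take v_1 = [3, 1]^T.
λ = -4: A - (-4)I = [[-6, 15], [-2, 5]]. Row 1 gives (-6)·v1 + 15·v2 = 0, so take v_2 = [5, 2]^T.
V = [v_1 v_2] = [[3, 5], [1, 2]] has det V = 1, so V^{-1} = adj(V)/det V = [[2, -5], [-1, 3]].
Modal coordinates z(0) = V^{-1} x(0): 2·3 + (-5)·3 = -9; (-1)·3 + 3·3 = 6; so z(0) = [-9, 6]^T.
x_1(t) = Σ_i (v_i)_1 · z_i(0) · e^{λ_i t} (row 1 of V times the modal terms).
x_1(1.0) = 3·(-9)·e^{-5·1.0} + 5·6·e^{-4·1.0} = (-27)·0.00673795 + 30·0.01831564 = 0.3675.

0.3675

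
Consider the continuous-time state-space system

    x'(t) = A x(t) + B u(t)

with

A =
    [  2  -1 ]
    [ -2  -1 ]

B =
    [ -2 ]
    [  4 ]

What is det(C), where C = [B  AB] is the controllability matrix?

32

AB = [[-8], [0]]
Controllability matrix C = [B  AB] = [[-2, -8], [4, 0]]
det(C) = (-2)·0 - (-8)·4 = 0 - (-32) = 32
Since det(C) ≠ 0, rank(C) = 2 and the system is completely controllable.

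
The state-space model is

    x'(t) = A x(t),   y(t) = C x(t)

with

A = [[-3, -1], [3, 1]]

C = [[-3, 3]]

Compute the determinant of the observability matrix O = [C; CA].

CA = [[18, 6]]
Observability matrix O = [C; CA] = [[-3, 3], [18, 6]]
det(O) = (-3)·6 - 3·18 = -18 - 54 = -72
Since det(O) ≠ 0, rank(O) = 2 and the system is completely observable.

-72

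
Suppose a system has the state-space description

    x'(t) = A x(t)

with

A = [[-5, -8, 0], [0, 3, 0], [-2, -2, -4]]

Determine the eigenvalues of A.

det(sI - A) = s^3 - (tr A)s^2 + (M11 + M22 + M33)s - det A, where Mii is the 2×2 principal minor of A obtained by deleting row i and column i.
tr A = (-5) + 3 + (-4) = -6; M11 = 3·(-4) - 0·(-2) = -12 - 0 = -12; M22 = (-5)·(-4) - 0·(-2) = 20 - 0 = 20; M33 = (-5)·3 - (-8)·0 = -15 - 0 = -15; sum of minors = -7.
det A = (-5)·(3·(-4) - 0·(-2)) - (-8)·(0·(-4) - 0·(-2)) + 0·(0·(-2) - 3·(-2)) = (-5)·(-12) - (-8)·0 + 0·6 = 60.
So p(s) = det(sI - A) = s^3 + 6s^2 - 7s - 60.
Rational-root test: any integer root divides -60. Testing small divisors, s = 3 works: p(3) = 27 + 54 + (-21) + (-60) = 0, so (s - 3) is a factor.
Dividing, p(s) = (s - 3)(s^2 + 9s + 20).
Factor s^2 + 9s + 20: two numbers with sum -9 and product 20 are -4 and -5, so s^2 + 9s + 20 = (s + 4)(s + 5).
Hence p(s) = (s - 3) (s + 4) (s + 5), with roots -5, -4, 3.
At least one eigenvalue has non-negative real part, so the system is not asymptotically stable.

-5, -4, 3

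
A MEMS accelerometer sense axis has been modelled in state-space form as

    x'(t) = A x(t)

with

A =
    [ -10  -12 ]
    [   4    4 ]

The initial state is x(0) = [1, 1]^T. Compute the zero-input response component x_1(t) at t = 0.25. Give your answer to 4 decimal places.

-1.7800

det(sI - A) = s^2 - (tr A)s + det A, with tr A = (-10) + 4 = -6 and det A = (-10)·4 - (-12)·4 = -40 - (-48) = 8.
So p(s) = det(sI - A) = s^2 + 6s + 8.
Factor s^2 + 6s + 8: two numbers with sum -6 and product 8 are -2 and -4, so s^2 + 6s + 8 = (s + 2)(s + 4).
Hence p(s) = (s + 2) (s + 4), with roots -4, -2.
The eigenvalues -4, -2 are distinct and real, so A is diagonalisable and x(t) = e^{At} x(0) = V diag(e^{λ_i t}) V^{-1} x(0), where the columns of V are the eigenvectors.
λ = -4: A - (-4)I = [[-6, -12], [4, 8]]. Row 1 gives (-6)·v1 + (-12)·v2 = 0, so take v_1 = [-2, 1]^T.
λ = -2: A - (-2)I = [[-8, -12], [4, 6]]. Row 1 gives (-8)·v1 + (-12)·v2 = 0, so take v_2 = [-3, 2]^T.
V = [v_1 v_2] = [[-2, -3], [1, 2]] has det V = -1, so V^{-1} = adj(V)/det V = [[-2, -3], [1, 2]].
Modal coordinates z(0) = V^{-1} x(0): (-2)·1 + (-3)·1 = -5; 1·1 + 2·1 = 3; so z(0) = [-5, 3]^T.
x_1(t) = Σ_i (v_i)_1 · z_i(0) · e^{λ_i t} (row 1 of V times the modal terms).
x_1(0.25) = (-2)·(-5)·e^{-4·0.25} + (-3)·3·e^{-2·0.25} = 10·0.367879 + (-9)·0.606531 = -1.7800.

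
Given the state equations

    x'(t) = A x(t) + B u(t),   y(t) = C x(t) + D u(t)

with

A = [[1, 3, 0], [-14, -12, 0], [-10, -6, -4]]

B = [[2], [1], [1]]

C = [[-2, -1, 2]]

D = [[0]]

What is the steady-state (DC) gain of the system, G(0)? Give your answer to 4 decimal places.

G(0) = C(-A)^{-1}B + D = -C A^{-1} B + D.
det A = -120, so A^{-1} = (1/-120)·adj(A) = [[-2/5, -1/10, 0], [7/15, 1/30, 0], [3/10, 1/5, -1/4]]
A^{-1} B = [-9/10, 29/30, 11/20]^T
C A^{-1} B = 29/15
G(0) = D - C A^{-1} B = 0 - (29/15) = -29/15 ≈ -1.9333

-1.9333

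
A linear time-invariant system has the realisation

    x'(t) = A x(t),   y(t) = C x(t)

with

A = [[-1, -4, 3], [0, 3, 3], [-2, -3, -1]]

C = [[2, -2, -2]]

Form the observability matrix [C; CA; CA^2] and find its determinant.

CA = [[2, -8, 2]]
CA^2 = [[-6, -38, -20]]
Observability matrix O = [C; CA; CA^2] = [[2, -2, -2], [2, -8, 2], [-6, -38, -20]]
Expanding along the first row, det(O) = 2·((-8)·(-20) - 2·(-38)) - (-2)·(2·(-20) - 2·(-6)) + (-2)·(2·(-38) - (-8)·(-6)) = 2·236 - (-2)·(-28) + (-2)·(-124) = 664
Since det(O) ≠ 0, rank(O) = 3 and the system is completely observable.

664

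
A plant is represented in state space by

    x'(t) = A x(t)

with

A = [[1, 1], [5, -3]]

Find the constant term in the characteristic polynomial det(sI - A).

-8

For a 2×2 matrix, det(sI - A) = s^2 - (tr A)s + det A.
tr A = -2, det A = -8.
So p(s) = s^2 + 2s - 8.
The constant term is -8.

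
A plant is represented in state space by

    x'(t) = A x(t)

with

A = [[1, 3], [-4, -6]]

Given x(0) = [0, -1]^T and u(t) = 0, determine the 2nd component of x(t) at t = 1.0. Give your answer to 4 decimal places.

det(sI - A) = s^2 - (tr A)s + det A, with tr A = 1 + (-6) = -5 and det A = 1·(-6) - 3·(-4) = -6 - (-12) = 6.
So p(s) = det(sI - A) = s^2 + 5s + 6.
Factor s^2 + 5s + 6: two numbers with sum -5 and product 6 are -2 and -3, so s^2 + 5s + 6 = (s + 2)(s + 3).
Hence p(s) = (s + 2) (s + 3), with roots -3, -2.
The eigenvalues -3, -2 are distinct and real, so A is diagonalisable and x(t) = e^{At} x(0) = V diag(e^{λ_i t}) V^{-1} x(0), where the columns of V are the eigenvectors.
λ = -3: A - (-3)I = [[4, 3], [-4, -3]]. Row 1 gives 4·v1 + 3·v2 = 0, so take v_1 = [3, -4]^T.
λ = -2: A - (-2)I = [[3, 3], [-4, -4]]. Row 1 gives 3·v1 + 3·v2 = 0, so take v_2 = [1, -1]^T.
V = [v_1 v_2] = [[3, 1], [-4, -1]] has det V = 1, so V^{-1} = adj(V)/det V = [[-1, -1], [4, 3]].
Modal coordinates z(0) = V^{-1} x(0): (-1)·0 + (-1)·(-1) = 1; 4·0 + 3·(-1) = -3; so z(0) = [1, -3]^T.
x_2(t) = Σ_i (v_i)_2 · z_i(0) · e^{λ_i t} (row 2 of V times the modal terms).
x_2(1.0) = (-4)·1·e^{-3·1.0} + (-1)·(-3)·e^{-2·1.0} = (-4)·0.049787 + 3·0.135335 = 0.2069.

0.2069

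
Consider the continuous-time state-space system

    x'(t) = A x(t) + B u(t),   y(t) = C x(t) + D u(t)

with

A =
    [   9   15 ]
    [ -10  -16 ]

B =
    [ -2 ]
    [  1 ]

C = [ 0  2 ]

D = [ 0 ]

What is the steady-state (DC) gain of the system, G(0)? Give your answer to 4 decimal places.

3.6667

G(0) = C(-A)^{-1}B + D = -C A^{-1} B + D.
det A = 6, so A^{-1} = (1/6)·adj(A) = [[-8/3, -5/2], [5/3, 3/2]]
A^{-1} B = [17/6, -11/6]^T
C A^{-1} B = -11/3
G(0) = D - C A^{-1} B = 0 - (-11/3) = 11/3 ≈ 3.6667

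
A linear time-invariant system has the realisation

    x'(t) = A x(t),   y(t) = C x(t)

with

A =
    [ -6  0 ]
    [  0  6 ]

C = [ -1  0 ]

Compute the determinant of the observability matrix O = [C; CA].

CA = [[6, 0]]
Observability matrix O = [C; CA] = [[-1, 0], [6, 0]]
det(O) = (-1)·0 - 0·6 = 0 - 0 = 0
Since det(O) = 0, rank(O) < 2 and the system is not completely observable.

0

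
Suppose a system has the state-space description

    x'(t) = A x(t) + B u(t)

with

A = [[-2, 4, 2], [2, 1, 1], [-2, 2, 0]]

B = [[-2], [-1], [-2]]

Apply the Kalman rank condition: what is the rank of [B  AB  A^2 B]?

3

AB = [[-4], [-7], [2]]
A^2B = [[-16], [-13], [-6]]
Controllability matrix C = [B  AB  A^2B] = [[-2, -4, -16], [-1, -7, -13], [-2, 2, -6]]
det(C) = (-2)·((-7)·(-6) - (-13)·2) - (-4)·((-1)·(-6) - (-13)·(-2)) + (-16)·((-1)·2 - (-7)·(-2)) = (-2)·68 - (-4)·(-20) + (-16)·(-16) = 40 ≠ 0, so rank(C) = 3.
rank(C) = 3 = n, so the pair (A, B) is completely controllable.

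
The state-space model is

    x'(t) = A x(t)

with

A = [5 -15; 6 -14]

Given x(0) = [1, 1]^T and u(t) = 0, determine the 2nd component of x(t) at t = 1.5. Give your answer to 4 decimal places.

det(sI - A) = s^2 - (tr A)s + det A, with tr A = 5 + (-14) = -9 and det A = 5·(-14) - (-15)·6 = -70 - (-90) = 20.
So p(s) = det(sI - A) = s^2 + 9s + 20.
Factor s^2 + 9s + 20: two numbers with sum -9 and product 20 are -4 and -5, so s^2 + 9s + 20 = (s + 4)(s + 5).
Hence p(s) = (s + 4) (s + 5), with roots -5, -4.
The eigenvalues -5, -4 are distinct and real, so A is diagonalisable and x(t) = e^{At} x(0) = V diag(e^{λ_i t}) V^{-1} x(0), where the columns of V are the eigenvectors.
λ = -5: A - (-5)I = [[10, -15], [6, -9]]. Row 1 gives 10·v1 + (-15)·v2 = 0, so take v_1 = [-3, -2]^T.
λ = -4: A - (-4)I = [[9, -15], [6, -10]]. Row 1 gives 9·v1 + (-15)·v2 = 0, so take v_2 = [5, 3]^T.
V = [v_1 v_2] = [[-3, 5], [-2, 3]] has det V = 1, so V^{-1} = adj(V)/det V = [[3, -5], [2, -3]].
Modal coordinates z(0) = V^{-1} x(0): 3·1 + (-5)·1 = -2; 2·1 + (-3)·1 = -1; so z(0) = [-2, -1]^T.
x_2(t) = Σ_i (v_i)_2 · z_i(0) · e^{λ_i t} (row 2 of V times the modal terms).
x_2(1.5) = (-2)·(-2)·e^{-5·1.5} + 3·(-1)·e^{-4·1.5} = 4·0.000553 + (-3)·0.002479 = -0.0052.

-0.0052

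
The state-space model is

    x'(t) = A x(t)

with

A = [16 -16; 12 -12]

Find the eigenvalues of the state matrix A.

det(sI - A) = s^2 - (tr A)s + det A, with tr A = 16 + (-12) = 4 and det A = 16·(-12) - (-16)·12 = -192 - (-192) = 0.
So p(s) = det(sI - A) = s^2 - 4s.
Factor s^2 - 4s: two numbers with sum 4 and product 0 are 4 and 0, so s^2 - 4s = s(s - 4).
Hence p(s) = s (s - 4), with roots 0, 4.
At least one eigenvalue has non-negative real part, so the system is not asymptotically stable.

0, 4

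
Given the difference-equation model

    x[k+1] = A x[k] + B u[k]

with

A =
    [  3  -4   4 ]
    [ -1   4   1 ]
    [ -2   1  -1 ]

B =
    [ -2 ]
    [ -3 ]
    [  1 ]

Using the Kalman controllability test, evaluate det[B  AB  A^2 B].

-1258

AB = [[10], [-9], [0]]
A^2B = [[66], [-46], [-29]]
Controllability matrix C = [B  AB  A^2B] = [[-2, 10, 66], [-3, -9, -46], [1, 0, -29]]
Expanding along the first row, det(C) = (-2)·((-9)·(-29) - (-46)·0) - 10·((-3)·(-29) - (-46)·1) + 66·((-3)·0 - (-9)·1) = (-2)·261 - 10·133 + 66·9 = -1258
Since det(C) ≠ 0, rank(C) = 3 and the system is completely controllable.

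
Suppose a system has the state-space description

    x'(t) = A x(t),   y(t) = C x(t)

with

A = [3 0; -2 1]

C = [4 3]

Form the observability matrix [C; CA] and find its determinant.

CA = [[6, 3]]
Observability matrix O = [C; CA] = [[4, 3], [6, 3]]
det(O) = 4·3 - 3·6 = 12 - 18 = -6
Since det(O) ≠ 0, rank(O) = 2 and the system is completely observable.

-6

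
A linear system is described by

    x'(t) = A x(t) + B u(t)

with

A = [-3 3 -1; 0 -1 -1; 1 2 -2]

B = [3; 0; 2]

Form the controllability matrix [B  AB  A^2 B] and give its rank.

AB = [[-11], [-2], [-1]]
A^2B = [[28], [3], [-13]]
Controllability matrix C = [B  AB  A^2B] = [[3, -11, 28], [0, -2, 3], [2, -1, -13]]
det(C) = 3·((-2)·(-13) - 3·(-1)) - (-11)·(0·(-13) - 3·2) + 28·(0·(-1) - (-2)·2) = 3·29 - (-11)·(-6) + 28·4 = 133 ≠ 0, so rank(C) = 3.
rank(C) = 3 = n, so the pair (A, B) is completely controllable.

3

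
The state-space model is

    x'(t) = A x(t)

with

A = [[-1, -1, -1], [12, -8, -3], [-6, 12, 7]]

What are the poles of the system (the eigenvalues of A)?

-5, 1, 2

det(sI - A) = s^3 - (tr A)s^2 + (M11 + M22 + M33)s - det A, where Mii is the 2×2 principal minor of A obtained by deleting row i and column i.
tr A = (-1) + (-8) + 7 = -2; M11 = (-8)·7 - (-3)·12 = -56 - (-36) = -20; M22 = (-1)·7 - (-1)·(-6) = -7 - 6 = -13; M33 = (-1)·(-8) - (-1)·12 = 8 - (-12) = 20; sum of minors = -13.
det A = (-1)·((-8)·7 - (-3)·12) - (-1)·(12·7 - (-3)·(-6)) + (-1)·(12·12 - (-8)·(-6)) = (-1)·(-20) - (-1)·66 + (-1)·96 = -10.
So p(s) = det(sI - A) = s^3 + 2s^2 - 13s + 10.
Rational-root test: any integer root divides 10. Testing small divisors, s = 1 works: p(1) = 1 + 2 + (-13) + 10 = 0, so (s - 1) is a factor.
Dividing, p(s) = (s - 1)(s^2 + 3s - 10).
Factor s^2 + 3s - 10: two numbers with sum -3 and product -10 are 2 and -5, so s^2 + 3s - 10 = (s - 2)(s + 5).
Hence p(s) = (s - 2) (s - 1) (s + 5), with roots -5, 1, 2.
At least one eigenvalue has non-negative real part, so the system is not asymptotically stable.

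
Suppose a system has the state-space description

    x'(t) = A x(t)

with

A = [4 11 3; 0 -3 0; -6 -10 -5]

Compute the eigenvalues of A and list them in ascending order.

det(sI - A) = s^3 - (tr A)s^2 + (M11 + M22 + M33)s - det A, where Mii is the 2×2 principal minor of A obtained by deleting row i and column i.
tr A = 4 + (-3) + (-5) = -4; M11 = (-3)·(-5) - 0·(-10) = 15 - 0 = 15; M22 = 4·(-5) - 3·(-6) = -20 - (-18) = -2; M33 = 4·(-3) - 11·0 = -12 - 0 = -12; sum of minors = 1.
det A = 4·((-3)·(-5) - 0·(-10)) - 11·(0·(-5) - 0·(-6)) + 3·(0·(-10) - (-3)·(-6)) = 4·15 - 11·0 + 3·(-18) = 6.
So p(s) = det(sI - A) = s^3 + 4s^2 + s - 6.
Rational-root test: any integer root divides -6. Testing small divisors, s = 1 works: p(1) = 1 + 4 + 1 + (-6) = 0, so (s - 1) is a factor.
Dividing, p(s) = (s - 1)(s^2 + 5s + 6).
Factor s^2 + 5s + 6: two numbers with sum -5 and product 6 are -2 and -3, so s^2 + 5s + 6 = (s + 2)(s + 3).
Hence p(s) = (s - 1) (s + 2) (s + 3), with roots -3, -2, 1.
At least one eigenvalue has non-negative real part, so the system is not asymptotically stable.

-3, -2, 1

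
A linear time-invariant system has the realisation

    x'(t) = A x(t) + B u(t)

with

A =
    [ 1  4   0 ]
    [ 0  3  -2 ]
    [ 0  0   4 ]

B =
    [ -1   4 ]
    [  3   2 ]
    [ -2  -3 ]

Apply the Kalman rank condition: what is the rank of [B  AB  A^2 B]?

AB = [[11, 12], [13, 12], [-8, -12]]
A^2B = [[63, 60], [55, 60], [-32, -48]]
Controllability matrix C = [B  AB  A^2B] = [[-1, 4, 11, 12, 63, 60], [3, 2, 13, 12, 55, 60], [-2, -3, -8, -12, -32, -48]]
Take the 3×3 submatrix of C formed by columns 1, 2, 3: [[-1, 4, 11], [3, 2, 13], [-2, -3, -8]]. Its determinant is (-1)·(2·(-8) - 13·(-3)) - 4·(3·(-8) - 13·(-2)) + 11·(3·(-3) - 2·(-2)) = (-1)·23 - 4·2 + 11·(-5) = -86 ≠ 0.
So rank(C) ≥ 3; since C has 3 rows, rank(C) = 3.
rank(C) = 3 = n, so the pair (A, B) is completely controllable.

3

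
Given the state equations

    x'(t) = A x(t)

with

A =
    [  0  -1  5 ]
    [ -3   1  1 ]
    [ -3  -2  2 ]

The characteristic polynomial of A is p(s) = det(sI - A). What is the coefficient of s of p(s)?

16

Expand det(sI - A) for the 3×3 matrix.
p(s) = s^3 - 3s^2 + 16s - 42.
(Check: constant term = det(-A) = (-1)^3 det A = -42; coefficient of s^2 = -tr A = -3.)
The coefficient of s is 16.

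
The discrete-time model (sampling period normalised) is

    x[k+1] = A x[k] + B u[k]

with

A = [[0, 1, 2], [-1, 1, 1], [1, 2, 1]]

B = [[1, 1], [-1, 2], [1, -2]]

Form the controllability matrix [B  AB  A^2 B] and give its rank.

AB = [[1, -2], [-1, -1], [0, 3]]
A^2B = [[-1, 5], [-2, 4], [-1, -1]]
Controllability matrix C = [B  AB  A^2B] = [[1, 1, 1, -2, -1, 5], [-1, 2, -1, -1, -2, 4], [1, -2, 0, 3, -1, -1]]
Take the 3×3 submatrix of C formed by columns 1, 2, 3: [[1, 1, 1], [-1, 2, -1], [1, -2, 0]]. Its determinant is 1·(2·0 - (-1)·(-2)) - 1·((-1)·0 - (-1)·1) + 1·((-1)·(-2) - 2·1) = 1·(-2) - 1·1 + 1·0 = -3 ≠ 0.
So rank(C) ≥ 3; since C has 3 rows, rank(C) = 3.
rank(C) = 3 = n, so the pair (A, B) is completely controllable.

3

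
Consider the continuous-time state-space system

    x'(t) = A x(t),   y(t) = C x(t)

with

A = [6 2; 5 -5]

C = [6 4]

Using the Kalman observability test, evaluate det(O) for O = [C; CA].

CA = [[56, -8]]
Observability matrix O = [C; CA] = [[6, 4], [56, -8]]
det(O) = 6·(-8) - 4·56 = -48 - 224 = -272
Since det(O) ≠ 0, rank(O) = 2 and the system is completely observable.

-272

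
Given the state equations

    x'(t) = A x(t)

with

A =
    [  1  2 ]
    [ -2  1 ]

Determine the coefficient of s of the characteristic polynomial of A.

For a 2×2 matrix, det(sI - A) = s^2 - (tr A)s + det A.
tr A = 2, det A = 5.
So p(s) = s^2 - 2s + 5.
The coefficient of s is -2.

-2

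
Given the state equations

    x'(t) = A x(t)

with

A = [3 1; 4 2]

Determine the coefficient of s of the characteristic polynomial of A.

-5

For a 2×2 matrix, det(sI - A) = s^2 - (tr A)s + det A.
tr A = 5, det A = 2.
So p(s) = s^2 - 5s + 2.
The coefficient of s is -5.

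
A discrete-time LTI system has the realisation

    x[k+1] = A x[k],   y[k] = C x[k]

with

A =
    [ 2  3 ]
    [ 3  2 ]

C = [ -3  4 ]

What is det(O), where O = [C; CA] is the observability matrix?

CA = [[6, -1]]
Observability matrix O = [C; CA] = [[-3, 4], [6, -1]]
det(O) = (-3)·(-1) - 4·6 = 3 - 24 = -21
Since det(O) ≠ 0, rank(O) = 2 and the system is completely observable.

-21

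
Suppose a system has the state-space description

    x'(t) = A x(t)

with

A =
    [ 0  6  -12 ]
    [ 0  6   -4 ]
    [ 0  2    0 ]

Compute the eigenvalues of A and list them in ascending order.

0, 2, 4

det(sI - A) = s^3 - (tr A)s^2 + (M11 + M22 + M33)s - det A, where Mii is the 2×2 principal minor of A obtained by deleting row i and column i.
tr A = 0 + 6 + 0 = 6; M11 = 6·0 - (-4)·2 = 0 - (-8) = 8; M22 = 0·0 - (-12)·0 = 0 - 0 = 0; M33 = 0·6 - 6·0 = 0 - 0 = 0; sum of minors = 8.
det A = 0·(6·0 - (-4)·2) - 6·(0·0 - (-4)·0) + (-12)·(0·2 - 6·0) = 0·8 - 6·0 + (-12)·0 = 0.
So p(s) = det(sI - A) = s^3 - 6s^2 + 8s.
The constant term is 0, so p(s) = s(s^2 - 6s + 8).
Factor s^2 - 6s + 8: two numbers with sum 6 and product 8 are 4 and 2, so s^2 - 6s + 8 = (s - 4)(s - 2).
Hence p(s) = s (s - 4) (s - 2), with roots 0, 2, 4.
At least one eigenvalue has non-negative real part, so the system is not asymptotically stable.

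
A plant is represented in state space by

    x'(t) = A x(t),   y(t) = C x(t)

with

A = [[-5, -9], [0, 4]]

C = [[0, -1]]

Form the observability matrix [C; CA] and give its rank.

CA = [[0, -4]]
Observability matrix O = [C; CA] = [[0, -1], [0, -4]]
Every row of O is a scalar multiple of row 1 = [0, -1] (multipliers 1, 4), so the rows span a one-dimensional space.
O ≠ 0, hence rank(O) = 1.
rank(O) = 1 < n = 2, so the pair (A, C) is not completely observable.

1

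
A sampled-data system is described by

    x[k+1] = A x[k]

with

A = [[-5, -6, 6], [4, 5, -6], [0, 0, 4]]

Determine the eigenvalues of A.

-1, 1, 4

det(zI - A) = z^3 - (tr A)z^2 + (M11 + M22 + M33)z - det A, where Mii is the 2×2 principal minor of A obtained by deleting row i and column i.
tr A = (-5) + 5 + 4 = 4; M11 = 5·4 - (-6)·0 = 20 - 0 = 20; M22 = (-5)·4 - 6·0 = -20 - 0 = -20; M33 = (-5)·5 - (-6)·4 = -25 - (-24) = -1; sum of minors = -1.
det A = (-5)·(5·4 - (-6)·0) - (-6)·(4·4 - (-6)·0) + 6·(4·0 - 5·0) = (-5)·20 - (-6)·16 + 6·0 = -4.
So p(z) = det(zI - A) = z^3 - 4z^2 - z + 4.
Rational-root test: any integer root divides 4. Testing small divisors, z = -1 works: p(-1) = -1 + (-4) + 1 + 4 = 0, so (z + 1) is a factor.
Dividing, p(z) = (z + 1)(z^2 - 5z + 4).
Factor z^2 - 5z + 4: two numbers with sum 5 and product 4 are 4 and 1, so z^2 - 5z + 4 = (z - 4)(z - 1).
Hence p(z) = (z - 4) (z - 1) (z + 1), with roots -1, 1, 4.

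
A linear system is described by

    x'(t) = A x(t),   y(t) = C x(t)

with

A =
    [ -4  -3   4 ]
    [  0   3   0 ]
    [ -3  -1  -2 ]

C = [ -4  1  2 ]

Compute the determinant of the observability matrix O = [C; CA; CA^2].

CA = [[10, 13, -20]]
CA^2 = [[20, 29, 80]]
Observability matrix O = [C; CA; CA^2] = [[-4, 1, 2], [10, 13, -20], [20, 29, 80]]
Expanding along the first row, det(O) = (-4)·(13·80 - (-20)·29) - 1·(10·80 - (-20)·20) + 2·(10·29 - 13·20) = (-4)·1620 - 1·1200 + 2·30 = -7620
Since det(O) ≠ 0, rank(O) = 3 and the system is completely observable.

-7620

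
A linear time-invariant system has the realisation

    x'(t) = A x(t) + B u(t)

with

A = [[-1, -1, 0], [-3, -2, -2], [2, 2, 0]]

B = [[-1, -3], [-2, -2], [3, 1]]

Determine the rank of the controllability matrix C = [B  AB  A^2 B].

3

AB = [[3, 5], [1, 11], [-6, -10]]
A^2B = [[-4, -16], [1, -17], [8, 32]]
Controllability matrix C = [B  AB  A^2B] = [[-1, -3, 3, 5, -4, -16], [-2, -2, 1, 11, 1, -17], [3, 1, -6, -10, 8, 32]]
Take the 3×3 submatrix of C formed by columns 1, 2, 3: [[-1, -3, 3], [-2, -2, 1], [3, 1, -6]]. Its determinant is (-1)·((-2)·(-6) - 1·1) - (-3)·((-2)·(-6) - 1·3) + 3·((-2)·1 - (-2)·3) = (-1)·11 - (-3)·9 + 3·4 = 28 ≠ 0.
So rank(C) ≥ 3; since C has 3 rows, rank(C) = 3.
rank(C) = 3 = n, so the pair (A, B) is completely controllable.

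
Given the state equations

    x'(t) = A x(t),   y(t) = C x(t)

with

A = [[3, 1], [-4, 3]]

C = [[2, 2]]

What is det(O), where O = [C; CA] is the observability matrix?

20

CA = [[-2, 8]]
Observability matrix O = [C; CA] = [[2, 2], [-2, 8]]
det(O) = 2·8 - 2·(-2) = 16 - (-4) = 20
Since det(O) ≠ 0, rank(O) = 2 and the system is completely observable.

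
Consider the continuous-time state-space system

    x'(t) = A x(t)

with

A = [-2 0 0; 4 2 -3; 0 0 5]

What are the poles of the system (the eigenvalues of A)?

-2, 2, 5

det(sI - A) = s^3 - (tr A)s^2 + (M11 + M22 + M33)s - det A, where Mii is the 2×2 principal minor of A obtained by deleting row i and column i.
tr A = (-2) + 2 + 5 = 5; M11 = 2·5 - (-3)·0 = 10 - 0 = 10; M22 = (-2)·5 - 0·0 = -10 - 0 = -10; M33 = (-2)·2 - 0·4 = -4 - 0 = -4; sum of minors = -4.
det A = (-2)·(2·5 - (-3)·0) - 0·(4·5 - (-3)·0) + 0·(4·0 - 2·0) = (-2)·10 - 0·20 + 0·0 = -20.
So p(s) = det(sI - A) = s^3 - 5s^2 - 4s + 20.
Rational-root test: any integer root divides 20. Testing small divisors, s = -2 works: p(-2) = -8 + (-20) + 8 + 20 = 0, so (s + 2) is a factor.
Dividing, p(s) = (s + 2)(s^2 - 7s + 10).
Factor s^2 - 7s + 10: two numbers with sum 7 and product 10 are 5 and 2, so s^2 - 7s + 10 = (s - 5)(s - 2).
Hence p(s) = (s - 5) (s - 2) (s + 2), with roots -2, 2, 5.
At least one eigenvalue has non-negative real part, so the system is not asymptotically stable.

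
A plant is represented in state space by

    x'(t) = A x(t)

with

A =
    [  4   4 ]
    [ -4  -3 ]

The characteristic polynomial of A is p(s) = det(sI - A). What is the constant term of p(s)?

For a 2×2 matrix, det(sI - A) = s^2 - (tr A)s + det A.
tr A = 1, det A = 4.
So p(s) = s^2 - s + 4.
The constant term is 4.

4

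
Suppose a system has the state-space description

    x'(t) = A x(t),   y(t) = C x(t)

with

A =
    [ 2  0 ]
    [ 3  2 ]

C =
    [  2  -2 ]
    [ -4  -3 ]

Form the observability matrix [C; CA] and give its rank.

2

CA = [[-2, -4], [-17, -6]]
Observability matrix O = [C; CA] = [[2, -2], [-4, -3], [-2, -4], [-17, -6]]
Take the 2×2 submatrix of O formed by rows 1, 2: [[2, -2], [-4, -3]]. Its determinant is 2·(-3) - (-2)·(-4) = -6 - 8 = -14 ≠ 0.
So rank(O) ≥ 2; since O has 2 columns, rank(O) = 2.
rank(O) = 2 = n, so the pair (A, C) is completely observable.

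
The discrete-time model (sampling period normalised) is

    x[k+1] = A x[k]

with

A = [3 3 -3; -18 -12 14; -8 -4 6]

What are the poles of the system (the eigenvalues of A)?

det(zI - A) = z^3 - (tr A)z^2 + (M11 + M22 + M33)z - det A, where Mii is the 2×2 principal minor of A obtained by deleting row i and column i.
tr A = 3 + (-12) + 6 = -3; M11 = (-12)·6 - 14·(-4) = -72 - (-56) = -16; M22 = 3·6 - (-3)·(-8) = 18 - 24 = -6; M33 = 3·(-12) - 3·(-18) = -36 - (-54) = 18; sum of minors = -4.
det A = 3·((-12)·6 - 14·(-4)) - 3·((-18)·6 - 14·(-8)) + (-3)·((-18)·(-4) - (-12)·(-8)) = 3·(-16) - 3·4 + (-3)·(-24) = 12.
So p(z) = det(zI - A) = z^3 + 3z^2 - 4z - 12.
Rational-root test: any integer root divides -12. Testing small divisors, z = -2 works: p(-2) = -8 + 12 + 8 + (-12) = 0, so (z + 2) is a factor.
Dividing, p(z) = (z + 2)(z^2 + z - 6).
Factor z^2 + z - 6: two numbers with sum -1 and product -6 are 2 and -3, so z^2 + z - 6 = (z - 2)(z + 3).
Hence p(z) = (z - 2) (z + 2) (z + 3), with roots -3, -2, 2.

-3, -2, 2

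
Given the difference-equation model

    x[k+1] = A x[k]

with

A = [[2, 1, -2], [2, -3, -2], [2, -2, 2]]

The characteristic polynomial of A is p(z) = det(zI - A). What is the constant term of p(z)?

Expand det(zI - A) for the 3×3 matrix.
p(z) = z^3 - z^2 - 10z + 32.
(Check: constant term = det(-A) = (-1)^3 det A = 32; coefficient of z^2 = -tr A = -1.)
The constant term is 32.

32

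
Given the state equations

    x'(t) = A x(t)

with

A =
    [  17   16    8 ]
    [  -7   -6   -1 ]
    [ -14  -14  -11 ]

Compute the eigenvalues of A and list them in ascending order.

det(sI - A) = s^3 - (tr A)s^2 + (M11 + M22 + M33)s - det A, where Mii is the 2×2 principal minor of A obtained by deleting row i and column i.
tr A = 17 + (-6) + (-11) = 0; M11 = (-6)·(-11) - (-1)·(-14) = 66 - 14 = 52; M22 = 17·(-11) - 8·(-14) = -187 - (-112) = -75; M33 = 17·(-6) - 16·(-7) = -102 - (-112) = 10; sum of minors = -13.
det A = 17·((-6)·(-11) - (-1)·(-14)) - 16·((-7)·(-11) - (-1)·(-14)) + 8·((-7)·(-14) - (-6)·(-14)) = 17·52 - 16·63 + 8·14 = -12.
So p(s) = det(sI - A) = s^3 - 13s + 12.
Rational-root test: any integer root divides 12. Testing small divisors, s = 1 works: p(1) = 1 + 0 + (-13) + 12 = 0, so (s - 1) is a factor.
Dividing, p(s) = (s - 1)(s^2 + s - 12).
Factor s^2 + s - 12: two numbers with sum -1 and product -12 are 3 and -4, so s^2 + s - 12 = (s - 3)(s + 4).
Hence p(s) = (s - 3) (s - 1) (s + 4), with roots -4, 1, 3.
At least one eigenvalue has non-negative real part, so the system is not asymptotically stable.

-4, 1, 3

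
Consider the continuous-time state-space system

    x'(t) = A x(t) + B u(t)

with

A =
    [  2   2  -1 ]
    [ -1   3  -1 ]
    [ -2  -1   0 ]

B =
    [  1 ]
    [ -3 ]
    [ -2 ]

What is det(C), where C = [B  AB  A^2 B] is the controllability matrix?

162

AB = [[-2], [-8], [1]]
A^2B = [[-21], [-23], [12]]
Controllability matrix C = [B  AB  A^2B] = [[1, -2, -21], [-3, -8, -23], [-2, 1, 12]]
Expanding along the first row, det(C) = 1·((-8)·12 - (-23)·1) - (-2)·((-3)·12 - (-23)·(-2)) + (-21)·((-3)·1 - (-8)·(-2)) = 1·(-73) - (-2)·(-82) + (-21)·(-19) = 162
Since det(C) ≠ 0, rank(C) = 3 and the system is completely controllable.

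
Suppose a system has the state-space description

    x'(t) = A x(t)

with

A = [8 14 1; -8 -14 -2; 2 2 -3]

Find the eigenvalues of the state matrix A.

-6, -2, -1

det(sI - A) = s^3 - (tr A)s^2 + (M11 + M22 + M33)s - det A, where Mii is the 2×2 principal minor of A obtained by deleting row i and column i.
tr A = 8 + (-14) + (-3) = -9; M11 = (-14)·(-3) - (-2)·2 = 42 - (-4) = 46; M22 = 8·(-3) - 1·2 = -24 - 2 = -26; M33 = 8·(-14) - 14·(-8) = -112 - (-112) = 0; sum of minors = 20.
det A = 8·((-14)·(-3) - (-2)·2) - 14·((-8)·(-3) - (-2)·2) + 1·((-8)·2 - (-14)·2) = 8·46 - 14·28 + 1·12 = -12.
So p(s) = det(sI - A) = s^3 + 9s^2 + 20s + 12.
Rational-root test: any integer root divides 12. Testing small divisors, s = -1 works: p(-1) = -1 + 9 + (-20) + 12 = 0, so (s + 1) is a factor.
Dividing, p(s) = (s + 1)(s^2 + 8s + 12).
Factor s^2 + 8s + 12: two numbers with sum -8 and product 12 are -2 and -6, so s^2 + 8s + 12 = (s + 2)(s + 6).
Hence p(s) = (s + 1) (s + 2) (s + 6), with roots -6, -2, -1.
All eigenvalues have negative real part, so the system is asymptotically stable.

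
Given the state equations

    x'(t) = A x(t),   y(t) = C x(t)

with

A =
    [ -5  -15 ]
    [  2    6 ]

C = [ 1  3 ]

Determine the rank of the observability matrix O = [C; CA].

1

CA = [[1, 3]]
Observability matrix O = [C; CA] = [[1, 3], [1, 3]]
Every row of O is a scalar multiple of row 1 = [1, 3] (multipliers 1, 1), so the rows span a one-dimensional space.
O ≠ 0, hence rank(O) = 1.
rank(O) = 1 < n = 2, so the pair (A, C) is not completely observable.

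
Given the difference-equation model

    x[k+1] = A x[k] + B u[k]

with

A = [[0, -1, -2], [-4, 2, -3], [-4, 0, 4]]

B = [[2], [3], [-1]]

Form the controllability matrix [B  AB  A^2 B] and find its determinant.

AB = [[-1], [1], [-12]]
A^2B = [[23], [42], [-44]]
Controllability matrix C = [B  AB  A^2B] = [[2, -1, 23], [3, 1, 42], [-1, -12, -44]]
Expanding along the first row, det(C) = 2·(1·(-44) - 42·(-12)) - (-1)·(3·(-44) - 42·(-1)) + 23·(3·(-12) - 1·(-1)) = 2·460 - (-1)·(-90) + 23·(-35) = 25
Since det(C) ≠ 0, rank(C) = 3 and the system is completely controllable.

25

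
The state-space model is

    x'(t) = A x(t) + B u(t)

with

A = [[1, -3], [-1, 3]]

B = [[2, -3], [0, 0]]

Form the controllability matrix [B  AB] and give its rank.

AB = [[2, -3], [-2, 3]]
Controllability matrix C = [B  AB] = [[2, -3, 2, -3], [0, 0, -2, 3]]
Take the 2×2 submatrix of C formed by columns 1, 3: [[2, 2], [0, -2]]. Its determinant is 2·(-2) - 2·0 = -4 - 0 = -4 ≠ 0.
So rank(C) ≥ 2; since C has 2 rows, rank(C) = 2.
rank(C) = 2 = n, so the pair (A, B) is completely controllable.

2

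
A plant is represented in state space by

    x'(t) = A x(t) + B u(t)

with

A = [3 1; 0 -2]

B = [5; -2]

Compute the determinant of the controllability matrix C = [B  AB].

46

AB = [[13], [4]]
Controllability matrix C = [B  AB] = [[5, 13], [-2, 4]]
det(C) = 5·4 - 13·(-2) = 20 - (-26) = 46
Since det(C) ≠ 0, rank(C) = 2 and the system is completely controllable.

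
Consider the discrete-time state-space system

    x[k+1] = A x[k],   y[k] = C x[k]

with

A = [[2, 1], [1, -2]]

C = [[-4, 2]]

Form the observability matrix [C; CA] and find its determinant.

44

CA = [[-6, -8]]
Observability matrix O = [C; CA] = [[-4, 2], [-6, -8]]
det(O) = (-4)·(-8) - 2·(-6) = 32 - (-12) = 44
Since det(O) ≠ 0, rank(O) = 2 and the system is completely observable.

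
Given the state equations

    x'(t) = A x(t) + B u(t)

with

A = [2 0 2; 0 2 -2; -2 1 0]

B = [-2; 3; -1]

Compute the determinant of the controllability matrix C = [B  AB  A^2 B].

138

AB = [[-6], [8], [7]]
A^2B = [[2], [2], [20]]
Controllability matrix C = [B  AB  A^2B] = [[-2, -6, 2], [3, 8, 2], [-1, 7, 20]]
Expanding along the first row, det(C) = (-2)·(8·20 - 2·7) - (-6)·(3·20 - 2·(-1)) + 2·(3·7 - 8·(-1)) = (-2)·146 - (-6)·62 + 2·29 = 138
Since det(C) ≠ 0, rank(C) = 3 and the system is completely controllable.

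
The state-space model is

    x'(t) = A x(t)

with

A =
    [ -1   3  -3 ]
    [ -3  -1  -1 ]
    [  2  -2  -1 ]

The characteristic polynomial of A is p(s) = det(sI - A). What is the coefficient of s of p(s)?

Expand det(sI - A) for the 3×3 matrix.
p(s) = s^3 + 3s^2 + 16s + 38.
(Check: constant term = det(-A) = (-1)^3 det A = 38; coefficient of s^2 = -tr A = 3.)
The coefficient of s is 16.

16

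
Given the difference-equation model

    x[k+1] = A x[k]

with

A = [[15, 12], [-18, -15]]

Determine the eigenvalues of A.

det(zI - A) = z^2 - (tr A)z + det A, with tr A = 15 + (-15) = 0 and det A = 15·(-15) - 12·(-18) = -225 - (-216) = -9.
So p(z) = det(zI - A) = z^2 - 9.
Factor z^2 - 9: two numbers with sum 0 and product -9 are 3 and -3, so z^2 - 9 = (z - 3)(z + 3).
Hence p(z) = (z - 3) (z + 3), with roots -3, 3.

-3, 3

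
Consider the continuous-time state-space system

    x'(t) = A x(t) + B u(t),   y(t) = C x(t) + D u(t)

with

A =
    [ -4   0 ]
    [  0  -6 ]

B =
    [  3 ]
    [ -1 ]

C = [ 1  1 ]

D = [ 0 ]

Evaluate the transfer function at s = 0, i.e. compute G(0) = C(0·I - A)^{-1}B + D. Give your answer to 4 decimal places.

0.5833

G(0) = C(-A)^{-1}B + D = -C A^{-1} B + D.
det A = 24, so A^{-1} = (1/24)·adj(A) = [[-1/4, 0], [0, -1/6]]
A^{-1} B = [-3/4, 1/6]^T
C A^{-1} B = -7/12
G(0) = D - C A^{-1} B = 0 - (-7/12) = 7/12 ≈ 0.5833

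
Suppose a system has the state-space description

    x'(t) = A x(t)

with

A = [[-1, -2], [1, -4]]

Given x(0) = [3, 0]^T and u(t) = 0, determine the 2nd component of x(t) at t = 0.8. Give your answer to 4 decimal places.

0.3335

det(sI - A) = s^2 - (tr A)s + det A, with tr A = (-1) + (-4) = -5 and det A = (-1)·(-4) - (-2)·1 = 4 - (-2) = 6.
So p(s) = det(sI - A) = s^2 + 5s + 6.
Factor s^2 + 5s + 6: two numbers with sum -5 and product 6 are -2 and -3, so s^2 + 5s + 6 = (s + 2)(s + 3).
Hence p(s) = (s + 2) (s + 3), with roots -3, -2.
The eigenvalues -3, -2 are distinct and real, so A is diagonalisable and x(t) = e^{At} x(0) = V diag(e^{λ_i t}) V^{-1} x(0), where the columns of V are the eigenvectors.
λ = -3: A - (-3)I = [[2, -2], [1, -1]]. Row 1 gives 2·v1 + (-2)·v2 = 0, so take v_1 = [-1, -1]^T.
λ = -2: A - (-2)I = [[1, -2], [1, -2]]. Row 1 gives 1·v1 + (-2)·v2 = 0, so take v_2 = [-2, -1]^T.
V = [v_1 v_2] = [[-1, -2], [-1, -1]] has det V = -1, so V^{-1} = adj(V)/det V = [[1, -2], [-1, 1]].
Modal coordinates z(0) = V^{-1} x(0): 1·3 + (-2)·0 = 3; (-1)·3 + 1·0 = -3; so z(0) = [3, -3]^T.
x_2(t) = Σ_i (v_i)_2 · z_i(0) · e^{λ_i t} (row 2 of V times the modal terms).
x_2(0.8) = (-1)·3·e^{-3·0.8} + (-1)·(-3)·e^{-2·0.8} = (-3)·0.090718 + 3·0.201897 = 0.3335.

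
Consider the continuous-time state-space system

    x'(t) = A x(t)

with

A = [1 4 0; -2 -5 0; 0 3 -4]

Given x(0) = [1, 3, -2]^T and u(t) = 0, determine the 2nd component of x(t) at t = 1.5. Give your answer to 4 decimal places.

-0.8148

det(sI - A) = s^3 - (tr A)s^2 + (M11 + M22 + M33)s - det A, where Mii is the 2×2 principal minor of A obtained by deleting row i and column i.
tr A = 1 + (-5) + (-4) = -8; M11 = (-5)·(-4) - 0·3 = 20 - 0 = 20; M22 = 1·(-4) - 0·0 = -4 - 0 = -4; M33 = 1·(-5) - 4·(-2) = -5 - (-8) = 3; sum of minors = 19.
det A = 1·((-5)·(-4) - 0·3) - 4·((-2)·(-4) - 0·0) + 0·((-2)·3 - (-5)·0) = 1·20 - 4·8 + 0·(-6) = -12.
So p(s) = det(sI - A) = s^3 + 8s^2 + 19s + 12.
Rational-root test: any integer root divides 12. Testing small divisors, s = -1 works: p(-1) = -1 + 8 + (-19) + 12 = 0, so (s + 1) is a factor.
Dividing, p(s) = (s + 1)(s^2 + 7s + 12).
Factor s^2 + 7s + 12: two numbers with sum -7 and product 12 are -3 and -4, so s^2 + 7s + 12 = (s + 3)(s + 4).
Hence p(s) = (s + 1) (s + 3) (s + 4), with roots -4, -3, -1.
The eigenvalues -4, -3, -1 are distinct and real, so A is diagonalisable and x(t) = e^{At} x(0) = V diag(e^{λ_i t}) V^{-1} x(0), where the columns of V are the eigenvectors.
λ = -4: A - (-4)I = [[5, 4, 0], [-2, -1, 0], [0, 3, 0]]. v must be orthogonal to every row; (row 1) × (row 2) = [0, 0, 3], so take v_1 = [0, 0, -1]^T.
λ = -3: A - (-3)I = [[4, 4, 0], [-2, -2, 0], [0, 3, -1]]. v must be orthogonal to every row; (row 1) × (row 3) = [-4, 4, 12], so take v_2 = [1, -1, -3]^T.
λ = -1: A - (-1)I = [[2, 4, 0], [-2, -4, 0], [0, 3, -3]]. v must be orthogonal to every row; (row 1) × (row 3) = [-12, 6, 6], so take v_3 = [2, -1, -1]^T.
V = [v_1 v_2 v_3] = [[0, 1, 2], [0, -1, -1], [-1, -3, -1]] has det V = -1, so V^{-1} = adj(V)/det V = [[2, 5, -1], [-1, -2, 0], [1, 1, 0]].
Modal coordinates z(0) = V^{-1} x(0): 2·1 + 5·3 + (-1)·(-2) = 19; (-1)·1 + (-2)·3 + 0·(-2) = -7; 1·1 + 1·3 + 0·(-2) = 4; so z(0) = [19, -7, 4]^T.
x_2(t) = Σ_i (v_i)_2 · z_i(0) · e^{λ_i t} (row 2 of V times the modal terms).
x_2(1.5) = 0·19·e^{-4·1.5} + (-1)·(-7)·e^{-3·1.5} + (-1)·4·e^{-1·1.5} = 0·0.002479 + 7·0.011109 + (-4)·0.223130 = -0.8148.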